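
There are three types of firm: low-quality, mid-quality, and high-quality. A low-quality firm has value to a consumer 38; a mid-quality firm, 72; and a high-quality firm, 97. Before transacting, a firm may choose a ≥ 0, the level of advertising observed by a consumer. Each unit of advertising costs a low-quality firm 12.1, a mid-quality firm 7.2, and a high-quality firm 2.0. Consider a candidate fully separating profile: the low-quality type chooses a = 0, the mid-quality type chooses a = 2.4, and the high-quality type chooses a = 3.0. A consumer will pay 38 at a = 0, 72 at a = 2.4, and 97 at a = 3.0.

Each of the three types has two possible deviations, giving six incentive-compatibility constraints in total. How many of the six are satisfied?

Low-quality (own payoff 38): to a=2.4 gives 72 − 12.1×2.4 = 42.96 → profitable ✗; to a=3.0 gives 97 − 12.1×3.0 = 60.7 → profitable ✗.
High-quality (own payoff 97 − 2.0×3.0 = 91): to a=0 gives 38 → no gain ✓; to a=2.4 gives 72 − 2.0×2.4 = 67.2 → no gain ✓.
Mid-quality (own payoff 72 − 7.2×2.4 = 54.72): to a=0 gives 38 → no gain ✓; to a=3.0 gives 97 − 7.2×3.0 = 75.4 → profitable ✗.
3 of the 6 constraints hold; not an equilibrium.

3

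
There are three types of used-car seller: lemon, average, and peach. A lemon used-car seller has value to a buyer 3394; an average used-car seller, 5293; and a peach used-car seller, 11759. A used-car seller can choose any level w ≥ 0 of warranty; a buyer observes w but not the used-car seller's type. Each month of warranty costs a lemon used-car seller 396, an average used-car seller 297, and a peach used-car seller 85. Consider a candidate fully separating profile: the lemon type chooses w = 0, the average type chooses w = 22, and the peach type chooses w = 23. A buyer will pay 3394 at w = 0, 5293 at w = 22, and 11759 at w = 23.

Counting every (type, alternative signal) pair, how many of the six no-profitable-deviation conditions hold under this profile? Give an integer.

4

Average (own payoff 5293 − 297×22 = -1241): to w=0 gives 3394 → profitable ✗; to w=23 gives 11759 − 297×23 = 4928 → profitable ✗.
Peach (own payoff 11759 − 85×23 = 9804): to w=0 gives 3394 → no gain ✓; to w=22 gives 5293 − 85×22 = 3423 → no gain ✓.
Lemon (own payoff 3394): to w=22 gives 5293 − 396×22 = -3419 → no gain ✓; to w=23 gives 11759 − 396×23 = 2651 → no gain ✓.
4 of the 6 constraints hold; not an equilibrium.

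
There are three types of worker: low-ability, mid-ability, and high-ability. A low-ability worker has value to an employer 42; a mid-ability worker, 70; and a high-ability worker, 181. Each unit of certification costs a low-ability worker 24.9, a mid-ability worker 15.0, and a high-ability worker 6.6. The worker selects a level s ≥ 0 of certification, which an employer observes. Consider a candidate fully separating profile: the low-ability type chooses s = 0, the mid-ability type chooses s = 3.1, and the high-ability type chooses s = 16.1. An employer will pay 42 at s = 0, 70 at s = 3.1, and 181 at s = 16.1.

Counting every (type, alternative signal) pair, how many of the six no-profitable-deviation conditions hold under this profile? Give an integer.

High-ability (own payoff 181 − 6.6×16.1 = 74.74): to s=0 gives 42 → no gain ✓; to s=3.1 gives 70 − 6.6×3.1 = 49.54 → no gain ✓.
Mid-ability (own payoff 70 − 15.0×3.1 = 23.5): to s=0 gives 42 → profitable ✗; to s=16.1 gives 181 − 15.0×16.1 = -60.5 → no gain ✓.
Low-ability (own payoff 42): to s=3.1 gives 70 − 24.9×3.1 = -7.19 → no gain ✓; to s=16.1 gives 181 − 24.9×16.1 = -219.89 → no gain ✓.
5 of the 6 constraints hold; not an equilibrium.

5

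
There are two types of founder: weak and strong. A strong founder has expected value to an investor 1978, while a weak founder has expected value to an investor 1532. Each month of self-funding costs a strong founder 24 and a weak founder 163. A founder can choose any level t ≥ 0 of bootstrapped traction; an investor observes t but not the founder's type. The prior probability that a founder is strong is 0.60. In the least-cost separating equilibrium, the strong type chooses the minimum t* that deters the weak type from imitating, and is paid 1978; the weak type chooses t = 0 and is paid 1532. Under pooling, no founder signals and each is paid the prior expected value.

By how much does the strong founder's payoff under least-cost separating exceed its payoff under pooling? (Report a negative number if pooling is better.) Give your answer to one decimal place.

Least-cost separating signal: t* solves 1532 = 1978 − 163·t*, so t* = (1978 − 1532)/163 ≈ 2.7362.
Strong type's separating payoff: 1978 − 24 × t* = 1978 − 24 × (1978 − 1532)/163 = 1978 − 10704/163 ≈ 1912.331.
Pooling payoff: 0.60 × 1978 + 0.40 × 1532 = 1799.6.
Difference: 1912.331 − 1799.6 = 112.731, i.e. 112.7 to one decimal place.
The strong type prefers to separate.

112.7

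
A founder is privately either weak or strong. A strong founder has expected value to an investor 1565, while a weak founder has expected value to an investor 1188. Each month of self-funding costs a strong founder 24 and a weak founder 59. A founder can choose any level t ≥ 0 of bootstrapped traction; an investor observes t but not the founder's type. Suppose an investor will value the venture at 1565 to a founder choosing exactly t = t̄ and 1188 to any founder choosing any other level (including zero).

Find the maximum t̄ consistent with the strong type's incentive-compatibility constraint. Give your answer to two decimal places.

15.71

Choosing t̄ yields the strong type 1565 − 24·t̄; choosing zero yields 1188.
The strong type is indifferent at 1565 − 24·t̄ = 1188, i.e. t̄ = (1565 − 1188) / 24 ≈ 15.71.
For any t̄ above 15.71 the strong type would rather pool at zero, so separation collapses.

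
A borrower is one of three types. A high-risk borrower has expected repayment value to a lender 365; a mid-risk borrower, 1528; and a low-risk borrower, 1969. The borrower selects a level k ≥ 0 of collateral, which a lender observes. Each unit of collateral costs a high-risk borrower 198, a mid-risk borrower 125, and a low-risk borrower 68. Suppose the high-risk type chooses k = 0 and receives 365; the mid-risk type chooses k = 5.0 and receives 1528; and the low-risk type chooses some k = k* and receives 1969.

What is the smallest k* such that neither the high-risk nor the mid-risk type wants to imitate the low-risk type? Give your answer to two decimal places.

8.53

High-risk type (on-path payoff 365) won't mimic when 365 ≥ 1969 − 198·k*, i.e. k* ≥ 8.10.
Mid-risk type (on-path payoff 1528 − 125×5.0 = 903) won't mimic when 903 ≥ 1969 − 125·k*, i.e. k* ≥ 8.53.
Both must hold, so k* = max(8.10, 8.53) = 8.53. The mid-risk type's constraint binds.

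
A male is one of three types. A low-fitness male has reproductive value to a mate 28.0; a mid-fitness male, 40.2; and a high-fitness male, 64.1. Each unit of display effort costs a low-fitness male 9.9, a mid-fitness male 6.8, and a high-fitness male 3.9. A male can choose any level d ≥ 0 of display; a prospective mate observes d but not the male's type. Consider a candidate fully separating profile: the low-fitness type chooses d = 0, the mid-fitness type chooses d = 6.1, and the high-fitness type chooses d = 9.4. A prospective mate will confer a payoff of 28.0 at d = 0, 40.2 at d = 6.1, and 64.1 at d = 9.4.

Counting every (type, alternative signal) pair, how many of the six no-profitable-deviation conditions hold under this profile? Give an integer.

Mid-fitness (own payoff 40.2 − 6.8×6.1 = -1.28): to d=0 gives 28.0 → profitable ✗; to d=9.4 gives 64.1 − 6.8×9.4 = 0.18 → profitable ✗.
High-fitness (own payoff 64.1 − 3.9×9.4 = 27.44): to d=0 gives 28.0 → profitable ✗; to d=6.1 gives 40.2 − 3.9×6.1 = 16.41 → no gain ✓.
Low-fitness (own payoff 28.0): to d=6.1 gives 40.2 − 9.9×6.1 = -20.19 → no gain ✓; to d=9.4 gives 64.1 − 9.9×9.4 = -28.96 → no gain ✓.
3 of the 6 constraints hold; not an equilibrium.

3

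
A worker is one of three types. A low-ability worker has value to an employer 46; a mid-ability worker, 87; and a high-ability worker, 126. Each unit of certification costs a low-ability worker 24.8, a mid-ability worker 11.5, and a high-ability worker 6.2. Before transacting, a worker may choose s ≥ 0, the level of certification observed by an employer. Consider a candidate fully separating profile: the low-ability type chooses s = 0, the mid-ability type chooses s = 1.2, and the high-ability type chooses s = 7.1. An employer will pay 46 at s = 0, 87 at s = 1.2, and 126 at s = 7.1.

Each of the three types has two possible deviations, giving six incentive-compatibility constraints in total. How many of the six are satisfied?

Mid-ability (own payoff 87 − 11.5×1.2 = 73.2): to s=0 gives 46 → no gain ✓; to s=7.1 gives 126 − 11.5×7.1 = 44.35 → no gain ✓.
Low-ability (own payoff 46): to s=1.2 gives 87 − 24.8×1.2 = 57.24 → profitable ✗; to s=7.1 gives 126 − 24.8×7.1 = -50.08 → no gain ✓.
High-ability (own payoff 126 − 6.2×7.1 = 81.98): to s=0 gives 46 → no gain ✓; to s=1.2 gives 87 − 6.2×1.2 = 79.56 → no gain ✓.
5 of the 6 constraints hold; not an equilibrium.

5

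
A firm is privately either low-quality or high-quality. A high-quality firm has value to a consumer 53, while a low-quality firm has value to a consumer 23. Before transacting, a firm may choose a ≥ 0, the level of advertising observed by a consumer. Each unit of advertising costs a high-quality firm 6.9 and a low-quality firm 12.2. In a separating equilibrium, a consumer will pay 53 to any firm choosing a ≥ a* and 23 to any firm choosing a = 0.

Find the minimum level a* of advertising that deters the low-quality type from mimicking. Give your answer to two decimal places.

A low-quality firm choosing a = 0 receives 23.
Imitating at a* instead would pay 53 at cost 12.2·a*, netting 53 − 12.2·a*.
Indifference: 23 = 53 − 12.2·a*, so a* = (53 − 23) / 12.2 ≈ 2.46.
This is the low-quality type's binding incentive-compatibility constraint; any a ≥ 2.46 sustains separation on that side.

2.46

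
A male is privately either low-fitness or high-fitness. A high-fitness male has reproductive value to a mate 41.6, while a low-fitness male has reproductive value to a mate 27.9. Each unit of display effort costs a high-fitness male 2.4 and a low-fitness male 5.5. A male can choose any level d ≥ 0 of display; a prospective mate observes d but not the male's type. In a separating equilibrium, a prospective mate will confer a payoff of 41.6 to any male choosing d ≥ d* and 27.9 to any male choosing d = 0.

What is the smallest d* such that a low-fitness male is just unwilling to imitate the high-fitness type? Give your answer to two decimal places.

2.49

A low-fitness male choosing d = 0 receives 27.9.
Imitating at d* instead would pay 41.6 at cost 5.5·d*, netting 41.6 − 5.5·d*.
Indifference: 27.9 = 41.6 − 5.5·d*, so d* = (41.6 − 27.9) / 5.5 ≈ 2.49.
This is the low-fitness type's binding incentive-compatibility constraint; any d ≥ 2.49 sustains separation on that side.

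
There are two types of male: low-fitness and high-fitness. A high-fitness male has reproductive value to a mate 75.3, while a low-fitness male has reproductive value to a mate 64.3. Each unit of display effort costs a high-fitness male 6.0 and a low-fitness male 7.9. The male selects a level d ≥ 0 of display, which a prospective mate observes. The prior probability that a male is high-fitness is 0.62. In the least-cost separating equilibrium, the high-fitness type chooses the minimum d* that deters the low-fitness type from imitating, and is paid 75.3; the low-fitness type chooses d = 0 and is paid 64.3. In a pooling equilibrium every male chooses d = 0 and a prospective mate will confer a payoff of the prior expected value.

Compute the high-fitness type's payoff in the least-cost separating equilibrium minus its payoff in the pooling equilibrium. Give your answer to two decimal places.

Least-cost separating signal: d* solves 64.3 = 75.3 − 7.9·d*, so d* = (75.3 − 64.3)/7.9 ≈ 1.3924.
High-fitness type's separating payoff: 75.3 − 6.0 × d* = 75.3 − 6.0 × (75.3 − 64.3)/7.9 = 75.3 − 66/7.9 ≈ 66.9456.
Pooling payoff: 0.62 × 75.3 + 0.38 × 64.3 = 71.12.
Difference: 66.9456 − 71.12 = -4.1744, i.e. -4.17 to two decimal places.
The high-fitness type would prefer the pooling outcome.

-4.17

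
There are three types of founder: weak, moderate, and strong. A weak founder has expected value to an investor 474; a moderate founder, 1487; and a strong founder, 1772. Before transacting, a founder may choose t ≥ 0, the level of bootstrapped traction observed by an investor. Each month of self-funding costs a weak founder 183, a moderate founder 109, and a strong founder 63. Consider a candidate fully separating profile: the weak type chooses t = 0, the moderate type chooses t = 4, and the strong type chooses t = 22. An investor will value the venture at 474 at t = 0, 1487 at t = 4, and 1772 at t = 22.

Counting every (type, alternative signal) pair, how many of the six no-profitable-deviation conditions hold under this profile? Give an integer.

Weak (own payoff 474): to t=4 gives 1487 − 183×4 = 755 → profitable ✗; to t=22 gives 1772 − 183×22 = -2254 → no gain ✓.
Strong (own payoff 1772 − 63×22 = 386): to t=0 gives 474 → profitable ✗; to t=4 gives 1487 − 63×4 = 1235 → profitable ✗.
Moderate (own payoff 1487 − 109×4 = 1051): to t=0 gives 474 → no gain ✓; to t=22 gives 1772 − 109×22 = -626 → no gain ✓.
3 of the 6 constraints hold; not an equilibrium.

3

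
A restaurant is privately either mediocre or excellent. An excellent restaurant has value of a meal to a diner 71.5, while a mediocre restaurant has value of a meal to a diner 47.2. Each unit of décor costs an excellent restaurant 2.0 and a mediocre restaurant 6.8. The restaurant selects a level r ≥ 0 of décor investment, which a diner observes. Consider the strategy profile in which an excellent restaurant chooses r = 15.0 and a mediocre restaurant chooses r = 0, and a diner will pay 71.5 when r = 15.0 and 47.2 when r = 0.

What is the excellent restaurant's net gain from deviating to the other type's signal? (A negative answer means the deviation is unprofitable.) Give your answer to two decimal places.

Playing r = 15.0 the excellent restaurant receives 71.5 − 2.0 × 15.0 = 41.5.
Deviating to r = 0 yields 47.2 instead.
Gain from deviating: 47.2 − 41.5 = 5.70.
The gain is positive, so the excellent type's incentive-compatibility constraint is violated — this profile is not a separating equilibrium.

5.70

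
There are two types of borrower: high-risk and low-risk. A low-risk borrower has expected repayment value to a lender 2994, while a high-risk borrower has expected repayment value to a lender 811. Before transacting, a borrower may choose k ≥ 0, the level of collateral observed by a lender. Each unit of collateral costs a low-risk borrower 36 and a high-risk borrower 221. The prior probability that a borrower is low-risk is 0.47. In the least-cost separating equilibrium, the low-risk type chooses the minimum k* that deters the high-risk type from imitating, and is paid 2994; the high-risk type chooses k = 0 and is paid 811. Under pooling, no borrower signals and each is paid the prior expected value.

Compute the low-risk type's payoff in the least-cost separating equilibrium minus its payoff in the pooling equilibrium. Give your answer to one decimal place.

Least-cost separating signal: k* solves 811 = 2994 − 221·k*, so k* = (2994 − 811)/221 ≈ 9.8778.
Low-risk type's separating payoff: 2994 − 36 × k* = 2994 − 36 × (2994 − 811)/221 = 2994 − 78588/221 ≈ 2638.398.
Pooling payoff: 0.47 × 2994 + 0.53 × 811 = 1837.01.
Difference: 2638.398 − 1837.01 = 801.388, i.e. 801.4 to one decimal place.
The low-risk type prefers to separate.

801.4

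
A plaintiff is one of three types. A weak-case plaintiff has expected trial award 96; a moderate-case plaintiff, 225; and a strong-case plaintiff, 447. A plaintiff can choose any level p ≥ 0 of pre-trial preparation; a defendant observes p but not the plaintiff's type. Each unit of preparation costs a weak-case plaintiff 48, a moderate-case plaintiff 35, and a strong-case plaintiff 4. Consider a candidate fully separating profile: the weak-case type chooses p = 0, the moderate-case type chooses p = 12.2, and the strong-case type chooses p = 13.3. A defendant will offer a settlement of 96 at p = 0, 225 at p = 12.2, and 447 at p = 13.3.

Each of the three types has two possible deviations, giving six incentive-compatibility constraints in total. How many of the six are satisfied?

4

Strong-case (own payoff 447 − 4×13.3 = 393.8): to p=0 gives 96 → no gain ✓; to p=12.2 gives 225 − 4×12.2 = 176.2 → no gain ✓.
Moderate-case (own payoff 225 − 35×12.2 = -202): to p=0 gives 96 → profitable ✗; to p=13.3 gives 447 − 35×13.3 = -18.5 → profitable ✗.
Weak-case (own payoff 96): to p=12.2 gives 225 − 48×12.2 = -360.6 → no gain ✓; to p=13.3 gives 447 − 48×13.3 = -191.4 → no gain ✓.
4 of the 6 constraints hold; not an equilibrium.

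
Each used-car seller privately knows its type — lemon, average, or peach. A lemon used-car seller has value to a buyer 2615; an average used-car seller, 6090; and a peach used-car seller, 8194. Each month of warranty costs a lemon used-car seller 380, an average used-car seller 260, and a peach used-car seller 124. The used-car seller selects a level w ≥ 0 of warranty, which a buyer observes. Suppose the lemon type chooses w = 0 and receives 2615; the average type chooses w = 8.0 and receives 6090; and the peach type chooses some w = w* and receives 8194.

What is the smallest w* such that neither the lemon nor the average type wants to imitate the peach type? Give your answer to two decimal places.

16.09

Average type (on-path payoff 6090 − 260×8.0 = 4010) won't mimic when 4010 ≥ 8194 − 260·w*, i.e. w* ≥ 16.09.
Lemon type (on-path payoff 2615) won't mimic when 2615 ≥ 8194 − 380·w*, i.e. w* ≥ 14.68.
Both must hold, so w* = max(14.68, 16.09) = 16.09. The average type's constraint binds.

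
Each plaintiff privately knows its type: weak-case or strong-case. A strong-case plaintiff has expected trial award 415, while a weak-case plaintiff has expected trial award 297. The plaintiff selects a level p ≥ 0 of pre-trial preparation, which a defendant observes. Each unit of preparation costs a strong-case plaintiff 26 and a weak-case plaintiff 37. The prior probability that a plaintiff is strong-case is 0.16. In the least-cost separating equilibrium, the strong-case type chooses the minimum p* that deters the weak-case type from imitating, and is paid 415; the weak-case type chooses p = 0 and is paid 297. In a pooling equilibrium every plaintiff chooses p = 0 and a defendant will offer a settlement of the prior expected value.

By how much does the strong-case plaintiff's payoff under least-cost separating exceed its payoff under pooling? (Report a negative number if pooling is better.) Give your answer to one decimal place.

Least-cost separating signal: p* solves 297 = 415 − 37·p*, so p* = (415 − 297)/37 ≈ 3.1892.
Strong-case type's separating payoff: 415 − 26 × p* = 415 − 26 × (415 − 297)/37 = 415 − 3068/37 ≈ 332.081.
Pooling payoff: 0.16 × 415 + 0.84 × 297 = 315.88.
Difference: 332.081 − 315.88 = 16.201, i.e. 16.2 to one decimal place.
The strong-case type prefers to separate.

16.2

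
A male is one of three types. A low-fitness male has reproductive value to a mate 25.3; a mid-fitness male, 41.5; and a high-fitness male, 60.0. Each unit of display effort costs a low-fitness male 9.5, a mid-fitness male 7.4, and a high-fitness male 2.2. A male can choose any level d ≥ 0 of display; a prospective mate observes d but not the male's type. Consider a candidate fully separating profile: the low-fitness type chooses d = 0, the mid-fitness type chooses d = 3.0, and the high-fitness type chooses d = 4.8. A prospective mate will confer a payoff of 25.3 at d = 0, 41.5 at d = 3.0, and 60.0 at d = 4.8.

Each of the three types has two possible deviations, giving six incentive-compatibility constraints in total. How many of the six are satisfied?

4

High-fitness (own payoff 60.0 − 2.2×4.8 = 49.44): to d=0 gives 25.3 → no gain ✓; to d=3.0 gives 41.5 − 2.2×3.0 = 34.9 → no gain ✓.
Mid-fitness (own payoff 41.5 − 7.4×3.0 = 19.3): to d=0 gives 25.3 → profitable ✗; to d=4.8 gives 60.0 − 7.4×4.8 = 24.48 → profitable ✗.
Low-fitness (own payoff 25.3): to d=3.0 gives 41.5 − 9.5×3.0 = 13 → no gain ✓; to d=4.8 gives 60.0 − 9.5×4.8 = 14.4 → no gain ✓.
4 of the 6 constraints hold; not an equilibrium.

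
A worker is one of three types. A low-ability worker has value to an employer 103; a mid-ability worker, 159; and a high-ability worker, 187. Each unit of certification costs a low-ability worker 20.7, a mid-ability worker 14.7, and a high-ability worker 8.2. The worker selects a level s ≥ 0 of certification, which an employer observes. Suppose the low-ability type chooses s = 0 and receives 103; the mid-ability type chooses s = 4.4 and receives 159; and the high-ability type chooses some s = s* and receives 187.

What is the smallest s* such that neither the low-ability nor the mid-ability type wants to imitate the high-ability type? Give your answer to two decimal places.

6.30

Low-ability type (on-path payoff 103) won't mimic when 103 ≥ 187 − 20.7·s*, i.e. s* ≥ 4.06.
Mid-ability type (on-path payoff 159 − 14.7×4.4 = 94.32) won't mimic when 94.32 ≥ 187 − 14.7·s*, i.e. s* ≥ 6.30.
Both must hold, so s* = max(4.06, 6.30) = 6.30. The mid-ability type's constraint binds.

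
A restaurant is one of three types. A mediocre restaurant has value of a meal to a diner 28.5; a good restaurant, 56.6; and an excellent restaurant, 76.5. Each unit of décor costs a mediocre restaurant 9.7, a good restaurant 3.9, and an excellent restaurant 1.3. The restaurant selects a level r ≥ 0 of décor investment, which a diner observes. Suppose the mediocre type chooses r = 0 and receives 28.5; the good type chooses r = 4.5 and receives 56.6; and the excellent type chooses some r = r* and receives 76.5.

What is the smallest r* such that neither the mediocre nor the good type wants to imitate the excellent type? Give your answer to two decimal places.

9.60

Mediocre type (on-path payoff 28.5) won't mimic when 28.5 ≥ 76.5 − 9.7·r*, i.e. r* ≥ 4.95.
Good type (on-path payoff 56.6 − 3.9×4.5 = 39.05) won't mimic when 39.05 ≥ 76.5 − 3.9·r*, i.e. r* ≥ 9.60.
Both must hold, so r* = max(4.95, 9.60) = 9.60. The good type's constraint binds.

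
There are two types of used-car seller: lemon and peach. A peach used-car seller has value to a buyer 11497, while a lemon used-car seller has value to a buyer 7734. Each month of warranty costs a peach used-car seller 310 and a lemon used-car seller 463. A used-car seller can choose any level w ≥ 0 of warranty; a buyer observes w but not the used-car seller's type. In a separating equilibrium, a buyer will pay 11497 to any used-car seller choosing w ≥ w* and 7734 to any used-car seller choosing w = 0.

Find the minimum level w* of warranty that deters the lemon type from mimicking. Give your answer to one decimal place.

A lemon used-car seller choosing w = 0 receives 7734.
Imitating at w* instead would pay 11497 at cost 463·w*, netting 11497 − 463·w*.
Indifference: 7734 = 11497 − 463·w*, so w* = (11497 − 7734) / 463 ≈ 8.1.
This is the lemon type's binding incentive-compatibility constraint; any w ≥ 8.1 sustains separation on that side.

8.1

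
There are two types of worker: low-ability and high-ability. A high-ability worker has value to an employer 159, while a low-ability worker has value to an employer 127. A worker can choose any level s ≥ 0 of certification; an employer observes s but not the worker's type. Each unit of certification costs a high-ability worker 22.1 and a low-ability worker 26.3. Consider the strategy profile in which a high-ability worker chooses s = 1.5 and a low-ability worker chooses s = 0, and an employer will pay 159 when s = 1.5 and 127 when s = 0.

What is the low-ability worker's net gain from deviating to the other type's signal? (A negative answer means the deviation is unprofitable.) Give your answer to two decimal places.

Playing s = 0 the low-ability worker receives 127.
Deviating to s = 1.5 brings payment 159 at cost 26.3 × 1.5 = 39.45, netting 119.55.
Gain from deviating: 119.55 − 127 = -7.45.
The gain is negative, so the low-ability type's incentive-compatibility constraint is satisfied.

-7.45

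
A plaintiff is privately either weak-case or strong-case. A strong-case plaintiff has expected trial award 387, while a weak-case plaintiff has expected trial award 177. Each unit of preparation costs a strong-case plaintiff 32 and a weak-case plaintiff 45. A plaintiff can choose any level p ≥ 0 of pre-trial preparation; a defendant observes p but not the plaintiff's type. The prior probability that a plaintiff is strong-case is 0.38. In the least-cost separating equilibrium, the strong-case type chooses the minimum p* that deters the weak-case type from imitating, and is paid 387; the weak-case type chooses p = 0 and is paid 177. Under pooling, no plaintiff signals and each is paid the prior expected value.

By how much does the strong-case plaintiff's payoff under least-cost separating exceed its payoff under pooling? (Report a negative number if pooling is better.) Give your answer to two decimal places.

-19.13

Least-cost separating signal: p* solves 177 = 387 − 45·p*, so p* = (387 − 177)/45 ≈ 4.6667.
Strong-case type's separating payoff: 387 − 32 × p* = 387 − 32 × (387 − 177)/45 = 387 − 6720/45 ≈ 237.6667.
Pooling payoff: 0.38 × 387 + 0.62 × 177 = 256.8.
Difference: 237.6667 − 256.8 = -19.1333, i.e. -19.13 to two decimal places.
The strong-case type would prefer the pooling outcome.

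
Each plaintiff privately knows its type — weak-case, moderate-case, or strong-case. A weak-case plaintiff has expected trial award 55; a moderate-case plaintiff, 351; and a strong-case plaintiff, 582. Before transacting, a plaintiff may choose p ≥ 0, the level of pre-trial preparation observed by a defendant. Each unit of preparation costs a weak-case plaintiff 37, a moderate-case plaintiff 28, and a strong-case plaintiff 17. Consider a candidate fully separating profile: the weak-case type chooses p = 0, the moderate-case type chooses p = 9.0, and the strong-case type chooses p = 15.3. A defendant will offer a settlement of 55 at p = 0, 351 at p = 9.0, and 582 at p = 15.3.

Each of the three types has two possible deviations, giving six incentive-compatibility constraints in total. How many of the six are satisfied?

Weak-case (own payoff 55): to p=9.0 gives 351 − 37×9.0 = 18 → no gain ✓; to p=15.3 gives 582 − 37×15.3 = 15.9 → no gain ✓.
Strong-case (own payoff 582 − 17×15.3 = 321.9): to p=0 gives 55 → no gain ✓; to p=9.0 gives 351 − 17×9.0 = 198 → no gain ✓.
Moderate-case (own payoff 351 − 28×9.0 = 99): to p=0 gives 55 → no gain ✓; to p=15.3 gives 582 − 28×15.3 = 153.6 → profitable ✗.
5 of the 6 constraints hold; not an equilibrium.

5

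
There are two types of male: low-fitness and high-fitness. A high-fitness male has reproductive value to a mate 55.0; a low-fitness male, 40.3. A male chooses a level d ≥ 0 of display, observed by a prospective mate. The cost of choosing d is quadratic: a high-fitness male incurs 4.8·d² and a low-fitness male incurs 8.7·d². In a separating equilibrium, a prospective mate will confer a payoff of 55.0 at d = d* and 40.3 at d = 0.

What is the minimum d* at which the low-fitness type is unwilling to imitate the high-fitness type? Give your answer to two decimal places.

The low-fitness type at d = 0 receives 40.3; imitating at d* yields 55.0 − 8.7·d*².
Indifference: 40.3 = 55.0 − 8.7·d*², so d*² = (55.0 − 40.3) / 8.7 ≈ 1.6897.
d* = √1.6897 ≈ 1.30.

1.30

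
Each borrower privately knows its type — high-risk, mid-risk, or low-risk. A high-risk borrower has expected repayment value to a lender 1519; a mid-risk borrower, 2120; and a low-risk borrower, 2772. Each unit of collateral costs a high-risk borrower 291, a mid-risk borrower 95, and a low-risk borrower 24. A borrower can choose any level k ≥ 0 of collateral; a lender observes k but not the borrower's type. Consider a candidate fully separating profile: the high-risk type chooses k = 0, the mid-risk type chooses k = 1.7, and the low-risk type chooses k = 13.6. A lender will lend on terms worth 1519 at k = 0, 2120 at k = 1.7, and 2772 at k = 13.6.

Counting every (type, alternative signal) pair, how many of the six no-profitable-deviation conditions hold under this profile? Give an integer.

5

Low-risk (own payoff 2772 − 24×13.6 = 2445.6): to k=0 gives 1519 → no gain ✓; to k=1.7 gives 2120 − 24×1.7 = 2079.2 → no gain ✓.
Mid-risk (own payoff 2120 − 95×1.7 = 1958.5): to k=0 gives 1519 → no gain ✓; to k=13.6 gives 2772 − 95×13.6 = 1480 → no gain ✓.
High-risk (own payoff 1519): to k=1.7 gives 2120 − 291×1.7 = 1625.3 → profitable ✗; to k=13.6 gives 2772 − 291×13.6 = -1185.6 → no gain ✓.
5 of the 6 constraints hold; not an equilibrium.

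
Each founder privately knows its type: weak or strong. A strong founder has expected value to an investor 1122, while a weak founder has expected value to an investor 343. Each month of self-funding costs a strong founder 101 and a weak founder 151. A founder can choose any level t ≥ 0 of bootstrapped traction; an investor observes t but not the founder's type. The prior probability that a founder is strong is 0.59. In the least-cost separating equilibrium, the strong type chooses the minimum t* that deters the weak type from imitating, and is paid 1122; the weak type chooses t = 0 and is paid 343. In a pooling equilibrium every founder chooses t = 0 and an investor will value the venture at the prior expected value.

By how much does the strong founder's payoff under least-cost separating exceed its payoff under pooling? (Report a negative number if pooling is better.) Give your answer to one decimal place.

Least-cost separating signal: t* solves 343 = 1122 − 151·t*, so t* = (1122 − 343)/151 ≈ 5.1589.
Strong type's separating payoff: 1122 − 101 × t* = 1122 − 101 × (1122 − 343)/151 = 1122 − 78679/151 ≈ 600.947.
Pooling payoff: 0.59 × 1122 + 0.41 × 343 = 802.61.
Difference: 600.947 − 802.61 = -201.663, i.e. -201.7 to one decimal place.
The strong type would prefer the pooling outcome.

-201.7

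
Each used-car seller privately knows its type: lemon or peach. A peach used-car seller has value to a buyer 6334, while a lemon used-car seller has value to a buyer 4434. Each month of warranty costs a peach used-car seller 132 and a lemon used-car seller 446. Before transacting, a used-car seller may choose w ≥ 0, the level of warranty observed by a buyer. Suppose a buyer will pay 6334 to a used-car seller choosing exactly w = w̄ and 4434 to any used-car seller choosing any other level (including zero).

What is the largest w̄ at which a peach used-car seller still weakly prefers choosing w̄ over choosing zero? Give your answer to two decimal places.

14.39

Choosing w̄ yields the peach type 6334 − 132·w̄; choosing zero yields 4434.
The peach type is indifferent at 6334 − 132·w̄ = 4434, i.e. w̄ = (6334 − 4434) / 132 ≈ 14.39.
For any w̄ above 14.39 the peach type would rather pool at zero, so separation collapses.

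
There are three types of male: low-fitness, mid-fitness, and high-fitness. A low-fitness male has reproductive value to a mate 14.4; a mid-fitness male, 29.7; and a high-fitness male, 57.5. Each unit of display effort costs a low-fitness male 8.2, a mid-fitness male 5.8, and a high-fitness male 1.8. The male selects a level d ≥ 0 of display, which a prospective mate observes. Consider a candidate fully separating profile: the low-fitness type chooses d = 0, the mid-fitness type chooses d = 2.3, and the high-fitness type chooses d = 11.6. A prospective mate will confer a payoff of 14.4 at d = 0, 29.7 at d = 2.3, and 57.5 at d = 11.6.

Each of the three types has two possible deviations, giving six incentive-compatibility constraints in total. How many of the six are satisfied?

6

High-fitness (own payoff 57.5 − 1.8×11.6 = 36.62): to d=0 gives 14.4 → no gain ✓; to d=2.3 gives 29.7 − 1.8×2.3 = 25.56 → no gain ✓.
Mid-fitness (own payoff 29.7 − 5.8×2.3 = 16.36): to d=0 gives 14.4 → no gain ✓; to d=11.6 gives 57.5 − 5.8×11.6 = -9.78 → no gain ✓.
Low-fitness (own payoff 14.4): to d=2.3 gives 29.7 − 8.2×2.3 = 10.84 → no gain ✓; to d=11.6 gives 57.5 − 8.2×11.6 = -37.62 → no gain ✓.
6 of the 6 constraints hold; this profile is a separating equilibrium.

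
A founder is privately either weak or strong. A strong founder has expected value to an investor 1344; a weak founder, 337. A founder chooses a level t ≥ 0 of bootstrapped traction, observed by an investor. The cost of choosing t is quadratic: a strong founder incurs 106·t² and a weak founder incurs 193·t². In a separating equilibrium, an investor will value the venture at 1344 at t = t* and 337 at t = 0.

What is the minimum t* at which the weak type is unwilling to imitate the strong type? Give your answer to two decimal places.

The weak type at t = 0 receives 337; imitating at t* yields 1344 − 193·t*².
Indifference: 337 = 1344 − 193·t*², so t*² = (1344 − 337) / 193 ≈ 5.2176.
t* = √5.2176 ≈ 2.28.

2.28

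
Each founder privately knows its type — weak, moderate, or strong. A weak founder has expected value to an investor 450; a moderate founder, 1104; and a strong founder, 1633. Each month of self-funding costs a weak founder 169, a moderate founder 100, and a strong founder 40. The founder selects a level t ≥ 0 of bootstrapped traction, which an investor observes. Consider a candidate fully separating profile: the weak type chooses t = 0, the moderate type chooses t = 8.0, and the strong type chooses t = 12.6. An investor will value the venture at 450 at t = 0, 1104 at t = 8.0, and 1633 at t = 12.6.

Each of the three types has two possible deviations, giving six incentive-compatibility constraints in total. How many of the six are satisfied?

4

Weak (own payoff 450): to t=8.0 gives 1104 − 169×8.0 = -248 → no gain ✓; to t=12.6 gives 1633 − 169×12.6 = -496.4 → no gain ✓.
Strong (own payoff 1633 − 40×12.6 = 1129): to t=0 gives 450 → no gain ✓; to t=8.0 gives 1104 − 40×8.0 = 784 → no gain ✓.
Moderate (own payoff 1104 − 100×8.0 = 304): to t=0 gives 450 → profitable ✗; to t=12.6 gives 1633 − 100×12.6 = 373 → profitable ✗.
4 of the 6 constraints hold; not an equilibrium.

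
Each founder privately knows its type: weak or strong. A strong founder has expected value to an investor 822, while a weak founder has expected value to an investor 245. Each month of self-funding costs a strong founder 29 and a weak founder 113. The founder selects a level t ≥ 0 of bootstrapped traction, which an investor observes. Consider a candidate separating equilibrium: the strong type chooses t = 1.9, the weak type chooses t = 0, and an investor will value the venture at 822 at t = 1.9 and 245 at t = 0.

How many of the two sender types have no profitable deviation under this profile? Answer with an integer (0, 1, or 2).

1

Strong type: signal → 822 − 29 × 1.9 = 766.9; deviate to 0 → 245. IC holds (766.9 ≥ 245).
Weak type: stay at 0 → 245; mimic → 822 − 113 × 1.9 = 607.3. IC fails (245 < 607.3).
1 of 2 constraints hold, so this profile is not an equilibrium.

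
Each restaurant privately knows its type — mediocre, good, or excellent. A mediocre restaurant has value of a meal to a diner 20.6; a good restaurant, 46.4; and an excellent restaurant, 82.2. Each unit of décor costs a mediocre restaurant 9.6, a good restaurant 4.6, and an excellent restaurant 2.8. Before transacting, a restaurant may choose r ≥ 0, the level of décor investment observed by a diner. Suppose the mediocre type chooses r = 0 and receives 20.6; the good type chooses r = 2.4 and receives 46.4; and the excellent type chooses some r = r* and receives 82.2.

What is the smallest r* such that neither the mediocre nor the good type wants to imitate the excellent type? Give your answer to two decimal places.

Good type (on-path payoff 46.4 − 4.6×2.4 = 35.36) won't mimic when 35.36 ≥ 82.2 − 4.6·r*, i.e. r* ≥ 10.18.
Mediocre type (on-path payoff 20.6) won't mimic when 20.6 ≥ 82.2 − 9.6·r*, i.e. r* ≥ 6.42.
Both must hold, so r* = max(6.42, 10.18) = 10.18. The good type's constraint binds.

10.18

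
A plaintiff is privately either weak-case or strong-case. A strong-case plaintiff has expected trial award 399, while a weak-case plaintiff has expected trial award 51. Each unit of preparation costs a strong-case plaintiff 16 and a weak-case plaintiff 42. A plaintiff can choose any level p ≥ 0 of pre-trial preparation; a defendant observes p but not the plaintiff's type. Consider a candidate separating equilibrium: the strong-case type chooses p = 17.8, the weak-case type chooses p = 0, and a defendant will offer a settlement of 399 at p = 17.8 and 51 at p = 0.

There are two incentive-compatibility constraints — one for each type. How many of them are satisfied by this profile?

2

Weak-case type: stay at 0 → 51; mimic → 399 − 42 × 17.8 = -348.6. IC holds (51 ≥ -348.6).
Strong-case type: signal → 399 − 16 × 17.8 = 114.2; deviate to 0 → 51. IC holds (114.2 ≥ 51).
2 of 2 constraints hold, so this is a separating equilibrium.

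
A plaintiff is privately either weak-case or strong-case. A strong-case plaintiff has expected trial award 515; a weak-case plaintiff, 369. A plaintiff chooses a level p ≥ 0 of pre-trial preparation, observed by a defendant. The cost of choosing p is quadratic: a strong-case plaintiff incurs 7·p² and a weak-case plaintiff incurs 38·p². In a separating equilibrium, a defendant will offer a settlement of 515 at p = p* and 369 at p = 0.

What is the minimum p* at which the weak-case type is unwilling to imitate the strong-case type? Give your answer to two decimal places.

The weak-case type at p = 0 receives 369; imitating at p* yields 515 − 38·p*².
Indifference: 369 = 515 − 38·p*², so p*² = (515 − 369) / 38 ≈ 3.8421.
p* = √3.8421 ≈ 1.96.

1.96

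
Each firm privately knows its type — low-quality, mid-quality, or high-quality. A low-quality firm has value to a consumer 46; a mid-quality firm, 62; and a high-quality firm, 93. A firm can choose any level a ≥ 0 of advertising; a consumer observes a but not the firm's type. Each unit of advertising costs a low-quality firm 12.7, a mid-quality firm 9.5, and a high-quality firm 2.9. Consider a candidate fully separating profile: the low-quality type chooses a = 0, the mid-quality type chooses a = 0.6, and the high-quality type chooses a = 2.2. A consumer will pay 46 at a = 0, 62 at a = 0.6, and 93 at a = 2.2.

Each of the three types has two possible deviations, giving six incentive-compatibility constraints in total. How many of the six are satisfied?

3

High-quality (own payoff 93 − 2.9×2.2 = 86.62): to a=0 gives 46 → no gain ✓; to a=0.6 gives 62 − 2.9×0.6 = 60.26 → no gain ✓.
Low-quality (own payoff 46): to a=0.6 gives 62 − 12.7×0.6 = 54.38 → profitable ✗; to a=2.2 gives 93 − 12.7×2.2 = 65.06 → profitable ✗.
Mid-quality (own payoff 62 − 9.5×0.6 = 56.3): to a=0 gives 46 → no gain ✓; to a=2.2 gives 93 − 9.5×2.2 = 72.1 → profitable ✗.
3 of the 6 constraints hold; not an equilibrium.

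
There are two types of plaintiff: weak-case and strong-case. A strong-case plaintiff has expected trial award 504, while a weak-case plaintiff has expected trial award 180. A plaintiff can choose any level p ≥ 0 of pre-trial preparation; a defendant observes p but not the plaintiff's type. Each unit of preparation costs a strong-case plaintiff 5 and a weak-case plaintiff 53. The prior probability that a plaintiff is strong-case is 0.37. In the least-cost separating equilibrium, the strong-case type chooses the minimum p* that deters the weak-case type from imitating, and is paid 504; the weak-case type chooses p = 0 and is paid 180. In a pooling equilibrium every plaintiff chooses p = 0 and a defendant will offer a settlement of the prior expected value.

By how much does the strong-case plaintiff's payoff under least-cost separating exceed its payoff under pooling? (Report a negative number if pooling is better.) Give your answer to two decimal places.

Least-cost separating signal: p* solves 180 = 504 − 53·p*, so p* = (504 − 180)/53 ≈ 6.1132.
Strong-case type's separating payoff: 504 − 5 × p* = 504 − 5 × (504 − 180)/53 = 504 − 1620/53 ≈ 473.4340.
Pooling payoff: 0.37 × 504 + 0.63 × 180 = 299.88.
Difference: 473.4340 − 299.88 = 173.554, i.e. 173.55 to two decimal places.
The strong-case type prefers to separate.

173.55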